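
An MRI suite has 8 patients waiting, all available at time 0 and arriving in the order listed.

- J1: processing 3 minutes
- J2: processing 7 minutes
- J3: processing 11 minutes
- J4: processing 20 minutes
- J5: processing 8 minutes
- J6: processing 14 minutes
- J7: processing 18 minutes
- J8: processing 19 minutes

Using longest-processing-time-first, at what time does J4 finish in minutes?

20

LPT (decreasing processing time): J4 J8 J7 J6 J3 J5 J2 J1.
J4: 0→20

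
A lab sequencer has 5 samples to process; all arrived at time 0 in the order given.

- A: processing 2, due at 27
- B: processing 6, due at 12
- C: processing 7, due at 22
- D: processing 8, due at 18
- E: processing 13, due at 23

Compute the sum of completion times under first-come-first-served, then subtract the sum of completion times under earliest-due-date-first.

FIFO (arrival order): A B C D E.
A: 0→2
B: 2→8
C: 8→15
D: 15→23
E: 23→36
Sum = 2+8+15+23+36 = 84.
EDD (increasing due date): B D C E A.
B: 0→6
D: 6→14
C: 14→21
E: 21→34
A: 34→36
Sum = 6+14+21+34+36 = 111.
Difference = 84 − 111 = -27.

-27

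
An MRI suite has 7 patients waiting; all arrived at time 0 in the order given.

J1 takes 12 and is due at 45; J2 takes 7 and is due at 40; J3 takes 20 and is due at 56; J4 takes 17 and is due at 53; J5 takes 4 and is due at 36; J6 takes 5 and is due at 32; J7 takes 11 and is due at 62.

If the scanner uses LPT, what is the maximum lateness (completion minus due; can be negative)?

LPT (decreasing processing time): J3 J4 J1 J7 J2 J6 J5.
J3: 0→20, due 56, lateness -36
J4: 20→37, due 53, lateness -16
J1: 37→49, due 45, lateness 4
J7: 49→60, due 62, lateness -2
J2: 60→67, due 40, lateness 27
J6: 67→72, due 32, lateness 40
J5: 72→76, due 36, lateness 40
Maximum = 40.

40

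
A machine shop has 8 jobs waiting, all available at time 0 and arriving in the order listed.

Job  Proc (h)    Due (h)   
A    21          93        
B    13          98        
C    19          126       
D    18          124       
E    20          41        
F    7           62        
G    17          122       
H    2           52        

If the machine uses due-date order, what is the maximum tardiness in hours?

EDD (increasing due date): E H F A B G D C.
E: 0→20, due 41, tardiness 0
H: 20→22, due 52, tardiness 0
F: 22→29, due 62, tardiness 0
A: 29→50, due 93, tardiness 0
B: 50→63, due 98, tardiness 0
G: 63→80, due 122, tardiness 0
D: 80→98, due 124, tardiness 0
C: 98→117, due 126, tardiness 0
Maximum = 0.

0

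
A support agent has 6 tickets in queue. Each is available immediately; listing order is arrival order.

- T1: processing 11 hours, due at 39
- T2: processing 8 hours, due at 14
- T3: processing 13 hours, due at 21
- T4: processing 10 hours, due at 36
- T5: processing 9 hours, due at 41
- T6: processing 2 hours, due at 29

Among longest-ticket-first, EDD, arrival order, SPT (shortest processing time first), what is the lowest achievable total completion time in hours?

LPT (decreasing processing time): T3 T1 T4 T5 T2 T6.
T3: 0→13
T1: 13→24
T4: 24→34
T5: 34→43
T2: 43→51
T6: 51→53
Sum = 13+24+34+43+51+53 = 218.
EDD (increasing due date): T2 T3 T6 T4 T1 T5.
T2: 0→8
T3: 8→21
T6: 21→23
T4: 23→33
T1: 33→44
T5: 44→53
Sum = 8+21+23+33+44+53 = 182.
FIFO (arrival order): T1 T2 T3 T4 T5 T6.
T1: 0→11
T2: 11→19
T3: 19→32
T4: 32→42
T5: 42→51
T6: 51→53
Sum = 11+19+32+42+51+53 = 208.
SPT (increasing processing time): T6 T2 T5 T4 T1 T3.
T6: 0→2
T2: 2→10
T5: 10→19
T4: 19→29
T1: 29→40
T3: 40→53
Sum = 2+10+19+29+40+53 = 153.
LPT 218, EDD 182, FIFO 208, SPT 153 → minimum 153.

153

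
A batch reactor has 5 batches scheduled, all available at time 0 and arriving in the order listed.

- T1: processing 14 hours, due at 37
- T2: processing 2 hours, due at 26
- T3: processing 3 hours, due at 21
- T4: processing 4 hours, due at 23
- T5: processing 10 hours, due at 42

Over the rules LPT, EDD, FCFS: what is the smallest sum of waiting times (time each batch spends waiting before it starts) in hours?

42

LPT (decreasing processing time): T1 T5 T4 T3 T2.
T1: waits 0, runs 0→14
T5: waits 14, runs 14→24
T4: waits 24, runs 24→28
T3: waits 28, runs 28→31
T2: waits 31, runs 31→33
Sum = 0+14+24+28+31 = 97.
EDD (increasing due date): T3 T4 T2 T1 T5.
T3: waits 0, runs 0→3
T4: waits 3, runs 3→7
T2: waits 7, runs 7→9
T1: waits 9, runs 9→23
T5: waits 23, runs 23→33
Sum = 0+3+7+9+23 = 42.
FIFO (arrival order): T1 T2 T3 T4 T5.
T1: waits 0, runs 0→14
T2: waits 14, runs 14→16
T3: waits 16, runs 16→19
T4: waits 19, runs 19→23
T5: waits 23, runs 23→33
Sum = 0+14+16+19+23 = 72.
LPT 97, EDD 42, FIFO 72 → minimum 42.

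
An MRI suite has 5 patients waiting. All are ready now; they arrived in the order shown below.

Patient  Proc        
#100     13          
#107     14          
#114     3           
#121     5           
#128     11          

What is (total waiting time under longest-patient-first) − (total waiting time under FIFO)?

17

LPT (decreasing processing time): #107 #100 #128 #121 #114.
#107: waits 0, runs 0→14
#100: waits 14, runs 14→27
#128: waits 27, runs 27→38
#121: waits 38, runs 38→43
#114: waits 43, runs 43→46
Sum = 0+14+27+38+43 = 122.
FIFO (arrival order): #100 #107 #114 #121 #128.
#100: waits 0, runs 0→13
#107: waits 13, runs 13→27
#114: waits 27, runs 27→30
#121: waits 30, runs 30→35
#128: waits 35, runs 35→46
Sum = 0+13+27+30+35 = 105.
Difference = 122 − 105 = 17.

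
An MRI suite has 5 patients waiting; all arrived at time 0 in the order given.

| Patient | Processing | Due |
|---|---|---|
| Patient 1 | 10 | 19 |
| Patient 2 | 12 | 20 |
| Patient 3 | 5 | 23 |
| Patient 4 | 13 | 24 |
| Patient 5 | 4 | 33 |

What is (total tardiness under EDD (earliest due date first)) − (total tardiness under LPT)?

EDD (increasing due date): Patient 1 Patient 2 Patient 3 Patient 4 Patient 5.
Patient 1: 0→10, due 19, tardiness 0
Patient 2: 10→22, due 20, tardiness 2
Patient 3: 22→27, due 23, tardiness 4
Patient 4: 27→40, due 24, tardiness 16
Patient 5: 40→44, due 33, tardiness 11
Sum = 0+2+4+16+11 = 33.
LPT (decreasing processing time): Patient 4 Patient 2 Patient 1 Patient 3 Patient 5.
Patient 4: 0→13, due 24, tardiness 0
Patient 2: 13→25, due 20, tardiness 5
Patient 1: 25→35, due 19, tardiness 16
Patient 3: 35→40, due 23, tardiness 17
Patient 5: 40→44, due 33, tardiness 11
Sum = 0+5+16+17+11 = 49.
Difference = 33 − 49 = -16.

-16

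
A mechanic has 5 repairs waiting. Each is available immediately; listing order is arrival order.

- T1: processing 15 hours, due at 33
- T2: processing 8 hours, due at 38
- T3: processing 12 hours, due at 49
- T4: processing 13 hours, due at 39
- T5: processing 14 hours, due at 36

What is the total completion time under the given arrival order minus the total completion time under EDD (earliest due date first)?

-10

FIFO (arrival order): T1 T2 T3 T4 T5.
T1: 0→15
T2: 15→23
T3: 23→35
T4: 35→48
T5: 48→62
Sum = 15+23+35+48+62 = 183.
EDD (increasing due date): T1 T5 T2 T4 T3.
T1: 0→15
T5: 15→29
T2: 29→37
T4: 37→50
T3: 50→62
Sum = 15+29+37+50+62 = 193.
Difference = 183 − 193 = -10.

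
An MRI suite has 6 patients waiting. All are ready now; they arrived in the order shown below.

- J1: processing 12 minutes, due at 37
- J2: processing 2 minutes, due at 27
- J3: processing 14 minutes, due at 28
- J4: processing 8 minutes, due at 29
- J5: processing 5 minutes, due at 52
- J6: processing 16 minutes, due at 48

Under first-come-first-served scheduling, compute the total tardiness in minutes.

FIFO (arrival order): J1 J2 J3 J4 J5 J6.
J1: 0→12, due 37, tardiness 0
J2: 12→14, due 27, tardiness 0
J3: 14→28, due 28, tardiness 0
J4: 28→36, due 29, tardiness 7
J5: 36→41, due 52, tardiness 0
J6: 41→57, due 48, tardiness 9
Sum = 0+0+0+7+0+9 = 16.

16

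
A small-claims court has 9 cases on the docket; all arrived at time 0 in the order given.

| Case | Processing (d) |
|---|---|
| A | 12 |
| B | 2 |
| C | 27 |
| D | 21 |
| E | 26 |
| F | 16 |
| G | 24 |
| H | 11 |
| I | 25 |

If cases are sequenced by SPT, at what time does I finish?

SPT (increasing processing time): B H A F D G I E C.
B: 0→2
H: 2→13
A: 13→25
F: 25→41
D: 41→62
G: 62→86
I: 86→111

111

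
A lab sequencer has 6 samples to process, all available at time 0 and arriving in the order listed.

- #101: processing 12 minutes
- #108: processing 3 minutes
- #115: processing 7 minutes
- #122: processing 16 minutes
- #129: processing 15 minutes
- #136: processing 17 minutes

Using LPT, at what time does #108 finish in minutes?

70

LPT (decreasing processing time): #136 #122 #129 #101 #115 #108.
#136: 0→17
#122: 17→33
#129: 33→48
#101: 48→60
#115: 60→67
#108: 67→70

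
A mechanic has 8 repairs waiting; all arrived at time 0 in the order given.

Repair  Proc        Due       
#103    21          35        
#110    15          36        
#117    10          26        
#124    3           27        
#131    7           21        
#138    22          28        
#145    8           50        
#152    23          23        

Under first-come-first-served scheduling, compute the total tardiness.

FIFO (arrival order): #103 #110 #117 #124 #131 #138 #145 #152.
#103: 0→21, due 35, tardiness 0
#110: 21→36, due 36, tardiness 0
#117: 36→46, due 26, tardiness 20
#124: 46→49, due 27, tardiness 22
#131: 49→56, due 21, tardiness 35
#138: 56→78, due 28, tardiness 50
#145: 78→86, due 50, tardiness 36
#152: 86→109, due 23, tardiness 86
Sum = 0+0+20+22+35+50+36+86 = 249.

249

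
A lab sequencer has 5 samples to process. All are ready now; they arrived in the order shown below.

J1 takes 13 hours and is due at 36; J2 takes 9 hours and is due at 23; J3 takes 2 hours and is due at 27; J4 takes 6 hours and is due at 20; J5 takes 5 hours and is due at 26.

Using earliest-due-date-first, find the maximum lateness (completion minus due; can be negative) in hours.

-1

EDD (increasing due date): J4 J2 J5 J3 J1.
J4: 0→6, due 20, lateness -14
J2: 6→15, due 23, lateness -8
J5: 15→20, due 26, lateness -6
J3: 20→22, due 27, lateness -5
J1: 22→35, due 36, lateness -1
Maximum = -1.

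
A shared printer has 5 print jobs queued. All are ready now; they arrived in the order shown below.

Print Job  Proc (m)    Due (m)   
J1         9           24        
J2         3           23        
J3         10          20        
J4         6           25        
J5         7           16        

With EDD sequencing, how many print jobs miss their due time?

2

EDD (increasing due date): J5 J3 J2 J1 J4.
J5: 0→7, due 16, tardiness 0
J3: 7→17, due 20, tardiness 0
J2: 17→20, due 23, tardiness 0
J1: 20→29, due 24, tardiness 5
J4: 29→35, due 25, tardiness 10
Late print jobs: 2.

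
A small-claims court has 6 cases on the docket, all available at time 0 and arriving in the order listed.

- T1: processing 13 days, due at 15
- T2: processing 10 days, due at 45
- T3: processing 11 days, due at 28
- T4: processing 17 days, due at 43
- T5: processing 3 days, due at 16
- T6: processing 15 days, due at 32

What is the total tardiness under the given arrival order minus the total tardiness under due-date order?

39

FIFO (arrival order): T1 T2 T3 T4 T5 T6.
T1: 0→13, due 15, tardiness 0
T2: 13→23, due 45, tardiness 0
T3: 23→34, due 28, tardiness 6
T4: 34→51, due 43, tardiness 8
T5: 51→54, due 16, tardiness 38
T6: 54→69, due 32, tardiness 37
Sum = 0+0+6+8+38+37 = 89.
EDD (increasing due date): T1 T5 T3 T6 T4 T2.
T1: 0→13, due 15, tardiness 0
T5: 13→16, due 16, tardiness 0
T3: 16→27, due 28, tardiness 0
T6: 27→42, due 32, tardiness 10
T4: 42→59, due 43, tardiness 16
T2: 59→69, due 45, tardiness 24
Sum = 0+0+0+10+16+24 = 50.
Difference = 89 − 50 = 39.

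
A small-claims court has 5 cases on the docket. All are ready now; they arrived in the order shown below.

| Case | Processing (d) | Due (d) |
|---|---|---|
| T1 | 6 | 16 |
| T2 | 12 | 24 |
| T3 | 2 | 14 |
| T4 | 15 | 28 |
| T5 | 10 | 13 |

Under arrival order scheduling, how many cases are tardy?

3

FIFO (arrival order): T1 T2 T3 T4 T5.
T1: 0→6, due 16, tardiness 0
T2: 6→18, due 24, tardiness 0
T3: 18→20, due 14, tardiness 6
T4: 20→35, due 28, tardiness 7
T5: 35→45, due 13, tardiness 32
Late cases: 3.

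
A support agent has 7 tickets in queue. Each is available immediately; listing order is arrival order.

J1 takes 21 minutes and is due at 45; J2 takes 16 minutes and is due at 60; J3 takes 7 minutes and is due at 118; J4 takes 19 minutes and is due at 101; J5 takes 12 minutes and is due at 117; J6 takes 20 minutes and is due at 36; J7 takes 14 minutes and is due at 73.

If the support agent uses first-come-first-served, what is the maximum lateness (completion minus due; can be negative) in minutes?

FIFO (arrival order): J1 J2 J3 J4 J5 J6 J7.
J1: 0→21, due 45, lateness -24
J2: 21→37, due 60, lateness -23
J3: 37→44, due 118, lateness -74
J4: 44→63, due 101, lateness -38
J5: 63→75, due 117, lateness -42
J6: 75→95, due 36, lateness 59
J7: 95→109, due 73, lateness 36
Maximum = 59.

59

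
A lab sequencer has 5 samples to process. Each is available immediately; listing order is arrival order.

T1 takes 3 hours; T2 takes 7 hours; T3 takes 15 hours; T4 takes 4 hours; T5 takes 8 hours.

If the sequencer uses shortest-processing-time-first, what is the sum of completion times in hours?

SPT (increasing processing time): T1 T4 T2 T5 T3.
T1: 0→3
T4: 3→7
T2: 7→14
T5: 14→22
T3: 22→37
Sum = 3+7+14+22+37 = 83.

83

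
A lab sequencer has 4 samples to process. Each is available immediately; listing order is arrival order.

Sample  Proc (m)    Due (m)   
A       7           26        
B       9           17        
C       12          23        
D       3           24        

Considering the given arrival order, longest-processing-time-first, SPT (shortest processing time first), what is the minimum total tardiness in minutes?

10

FIFO (arrival order): A B C D.
A: 0→7, due 26, tardiness 0
B: 7→16, due 17, tardiness 0
C: 16→28, due 23, tardiness 5
D: 28→31, due 24, tardiness 7
Sum = 0+0+5+7 = 12.
LPT (decreasing processing time): C B A D.
C: 0→12, due 23, tardiness 0
B: 12→21, due 17, tardiness 4
A: 21→28, due 26, tardiness 2
D: 28→31, due 24, tardiness 7
Sum = 0+4+2+7 = 13.
SPT (increasing processing time): D A B C.
D: 0→3, due 24, tardiness 0
A: 3→10, due 26, tardiness 0
B: 10→19, due 17, tardiness 2
C: 19→31, due 23, tardiness 8
Sum = 0+0+2+8 = 10.
FIFO 12, LPT 13, SPT 10 → minimum 10.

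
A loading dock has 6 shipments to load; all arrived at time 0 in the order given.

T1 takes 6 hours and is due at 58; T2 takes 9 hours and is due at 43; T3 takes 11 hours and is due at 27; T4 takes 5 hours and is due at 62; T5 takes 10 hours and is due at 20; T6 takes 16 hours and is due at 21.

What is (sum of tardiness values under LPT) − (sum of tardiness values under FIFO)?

LPT (decreasing processing time): T6 T3 T5 T2 T1 T4.
T6: 0→16, due 21, tardiness 0
T3: 16→27, due 27, tardiness 0
T5: 27→37, due 20, tardiness 17
T2: 37→46, due 43, tardiness 3
T1: 46→52, due 58, tardiness 0
T4: 52→57, due 62, tardiness 0
Sum = 0+0+17+3+0+0 = 20.
FIFO (arrival order): T1 T2 T3 T4 T5 T6.
T1: 0→6, due 58, tardiness 0
T2: 6→15, due 43, tardiness 0
T3: 15→26, due 27, tardiness 0
T4: 26→31, due 62, tardiness 0
T5: 31→41, due 20, tardiness 21
T6: 41→57, due 21, tardiness 36
Sum = 0+0+0+0+21+36 = 57.
Difference = 20 − 57 = -37.

-37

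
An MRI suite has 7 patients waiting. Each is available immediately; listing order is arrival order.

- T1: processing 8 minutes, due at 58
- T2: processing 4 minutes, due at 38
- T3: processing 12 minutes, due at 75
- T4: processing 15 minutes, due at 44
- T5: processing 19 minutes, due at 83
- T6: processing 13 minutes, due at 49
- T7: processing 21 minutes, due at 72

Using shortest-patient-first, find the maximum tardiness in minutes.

SPT (increasing processing time): T2 T1 T3 T6 T4 T5 T7.
T2: 0→4, due 38, tardiness 0
T1: 4→12, due 58, tardiness 0
T3: 12→24, due 75, tardiness 0
T6: 24→37, due 49, tardiness 0
T4: 37→52, due 44, tardiness 8
T5: 52→71, due 83, tardiness 0
T7: 71→92, due 72, tardiness 20
Maximum = 20.

20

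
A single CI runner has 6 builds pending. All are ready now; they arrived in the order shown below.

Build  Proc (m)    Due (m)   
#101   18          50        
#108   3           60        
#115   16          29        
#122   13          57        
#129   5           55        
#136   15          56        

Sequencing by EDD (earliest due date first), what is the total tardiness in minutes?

EDD (increasing due date): #115 #101 #129 #136 #122 #108.
#115: 0→16, due 29, tardiness 0
#101: 16→34, due 50, tardiness 0
#129: 34→39, due 55, tardiness 0
#136: 39→54, due 56, tardiness 0
#122: 54→67, due 57, tardiness 10
#108: 67→70, due 60, tardiness 10
Sum = 0+0+0+0+10+10 = 20.

20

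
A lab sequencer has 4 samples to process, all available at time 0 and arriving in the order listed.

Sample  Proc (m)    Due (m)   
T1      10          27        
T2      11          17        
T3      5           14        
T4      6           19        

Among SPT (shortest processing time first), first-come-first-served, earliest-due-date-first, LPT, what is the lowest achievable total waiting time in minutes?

SPT (increasing processing time): T3 T4 T1 T2.
T3: waits 0, runs 0→5
T4: waits 5, runs 5→11
T1: waits 11, runs 11→21
T2: waits 21, runs 21→32
Sum = 0+5+11+21 = 37.
FIFO (arrival order): T1 T2 T3 T4.
T1: waits 0, runs 0→10
T2: waits 10, runs 10→21
T3: waits 21, runs 21→26
T4: waits 26, runs 26→32
Sum = 0+10+21+26 = 57.
EDD (increasing due date): T3 T2 T4 T1.
T3: waits 0, runs 0→5
T2: waits 5, runs 5→16
T4: waits 16, runs 16→22
T1: waits 22, runs 22→32
Sum = 0+5+16+22 = 43.
LPT (decreasing processing time): T2 T1 T4 T3.
T2: waits 0, runs 0→11
T1: waits 11, runs 11→21
T4: waits 21, runs 21→27
T3: waits 27, runs 27→32
Sum = 0+11+21+27 = 59.
SPT 37, FIFO 57, EDD 43, LPT 59 → minimum 37.

37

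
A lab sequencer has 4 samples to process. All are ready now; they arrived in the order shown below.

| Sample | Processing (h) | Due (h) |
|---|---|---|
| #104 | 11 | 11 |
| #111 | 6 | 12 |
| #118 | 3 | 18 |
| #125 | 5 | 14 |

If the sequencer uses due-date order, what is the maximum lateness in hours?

EDD (increasing due date): #104 #111 #125 #118.
#104: 0→11, due 11, lateness 0
#111: 11→17, due 12, lateness 5
#125: 17→22, due 14, lateness 8
#118: 22→25, due 18, lateness 7
Maximum = 8.

8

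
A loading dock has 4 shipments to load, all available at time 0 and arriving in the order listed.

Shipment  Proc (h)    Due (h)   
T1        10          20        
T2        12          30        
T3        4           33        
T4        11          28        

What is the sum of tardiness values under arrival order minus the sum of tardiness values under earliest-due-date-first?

2

FIFO (arrival order): T1 T2 T3 T4.
T1: 0→10, due 20, tardiness 0
T2: 10→22, due 30, tardiness 0
T3: 22→26, due 33, tardiness 0
T4: 26→37, due 28, tardiness 9
Sum = 0+0+0+9 = 9.
EDD (increasing due date): T1 T4 T2 T3.
T1: 0→10, due 20, tardiness 0
T4: 10→21, due 28, tardiness 0
T2: 21→33, due 30, tardiness 3
T3: 33→37, due 33, tardiness 4
Sum = 0+0+3+4 = 7.
Difference = 9 − 7 = 2.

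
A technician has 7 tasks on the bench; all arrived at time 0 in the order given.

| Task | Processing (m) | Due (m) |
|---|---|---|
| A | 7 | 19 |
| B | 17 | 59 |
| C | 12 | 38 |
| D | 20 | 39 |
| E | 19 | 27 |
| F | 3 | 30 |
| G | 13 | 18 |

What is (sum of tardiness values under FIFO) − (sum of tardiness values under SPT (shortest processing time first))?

73

FIFO (arrival order): A B C D E F G.
A: 0→7, due 19, tardiness 0
B: 7→24, due 59, tardiness 0
C: 24→36, due 38, tardiness 0
D: 36→56, due 39, tardiness 17
E: 56→75, due 27, tardiness 48
F: 75→78, due 30, tardiness 48
G: 78→91, due 18, tardiness 73
Sum = 0+0+0+17+48+48+73 = 186.
SPT (increasing processing time): F A C G B E D.
F: 0→3, due 30, tardiness 0
A: 3→10, due 19, tardiness 0
C: 10→22, due 38, tardiness 0
G: 22→35, due 18, tardiness 17
B: 35→52, due 59, tardiness 0
E: 52→71, due 27, tardiness 44
D: 71→91, due 39, tardiness 52
Sum = 0+0+0+17+0+44+52 = 113.
Difference = 186 − 113 = 73.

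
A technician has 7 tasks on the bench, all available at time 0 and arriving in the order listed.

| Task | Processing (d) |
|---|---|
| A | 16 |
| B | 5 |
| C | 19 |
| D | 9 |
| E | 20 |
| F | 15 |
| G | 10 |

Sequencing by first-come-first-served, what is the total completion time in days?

FIFO (arrival order): A B C D E F G.
A: 0→16
B: 16→21
C: 21→40
D: 40→49
E: 49→69
F: 69→84
G: 84→94
Sum = 16+21+40+49+69+84+94 = 373.

373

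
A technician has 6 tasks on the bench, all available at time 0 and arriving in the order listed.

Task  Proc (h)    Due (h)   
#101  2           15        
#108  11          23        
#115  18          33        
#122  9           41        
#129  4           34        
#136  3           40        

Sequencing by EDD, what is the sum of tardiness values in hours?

EDD (increasing due date): #101 #108 #115 #129 #136 #122.
#101: 0→2, due 15, tardiness 0
#108: 2→13, due 23, tardiness 0
#115: 13→31, due 33, tardiness 0
#129: 31→35, due 34, tardiness 1
#136: 35→38, due 40, tardiness 0
#122: 38→47, due 41, tardiness 6
Sum = 0+0+0+1+0+6 = 7.

7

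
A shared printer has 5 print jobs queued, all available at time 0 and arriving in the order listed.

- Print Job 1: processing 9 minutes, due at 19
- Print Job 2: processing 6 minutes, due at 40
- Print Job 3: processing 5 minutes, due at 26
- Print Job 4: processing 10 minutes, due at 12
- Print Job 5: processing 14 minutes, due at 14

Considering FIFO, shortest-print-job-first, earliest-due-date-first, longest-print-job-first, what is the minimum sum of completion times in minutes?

FIFO (arrival order): Print Job 1 Print Job 2 Print Job 3 Print Job 4 Print Job 5.
Print Job 1: 0→9
Print Job 2: 9→15
Print Job 3: 15→20
Print Job 4: 20→30
Print Job 5: 30→44
Sum = 9+15+20+30+44 = 118.
SPT (increasing processing time): Print Job 3 Print Job 2 Print Job 1 Print Job 4 Print Job 5.
Print Job 3: 0→5
Print Job 2: 5→11
Print Job 1: 11→20
Print Job 4: 20→30
Print Job 5: 30→44
Sum = 5+11+20+30+44 = 110.
EDD (increasing due date): Print Job 4 Print Job 5 Print Job 1 Print Job 3 Print Job 2.
Print Job 4: 0→10
Print Job 5: 10→24
Print Job 1: 24→33
Print Job 3: 33→38
Print Job 2: 38→44
Sum = 10+24+33+38+44 = 149.
LPT (decreasing processing time): Print Job 5 Print Job 4 Print Job 1 Print Job 2 Print Job 3.
Print Job 5: 0→14
Print Job 4: 14→24
Print Job 1: 24→33
Print Job 2: 33→39
Print Job 3: 39→44
Sum = 14+24+33+39+44 = 154.
FIFO 118, SPT 110, EDD 149, LPT 154 → minimum 110.

110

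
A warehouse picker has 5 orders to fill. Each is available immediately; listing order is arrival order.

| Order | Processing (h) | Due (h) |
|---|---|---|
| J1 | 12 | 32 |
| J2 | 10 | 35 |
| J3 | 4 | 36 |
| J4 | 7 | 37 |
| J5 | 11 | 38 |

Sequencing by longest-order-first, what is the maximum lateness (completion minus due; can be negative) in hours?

8

LPT (decreasing processing time): J1 J5 J2 J4 J3.
J1: 0→12, due 32, lateness -20
J5: 12→23, due 38, lateness -15
J2: 23→33, due 35, lateness -2
J4: 33→40, due 37, lateness 3
J3: 40→44, due 36, lateness 8
Maximum = 8.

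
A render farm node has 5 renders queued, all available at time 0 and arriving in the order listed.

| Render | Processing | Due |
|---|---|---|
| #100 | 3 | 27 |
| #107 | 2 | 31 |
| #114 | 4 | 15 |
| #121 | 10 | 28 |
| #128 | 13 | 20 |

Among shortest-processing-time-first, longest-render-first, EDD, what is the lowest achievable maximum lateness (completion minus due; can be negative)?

SPT (increasing processing time): #107 #100 #114 #121 #128.
#107: 0→2, due 31, lateness -29
#100: 2→5, due 27, lateness -22
#114: 5→9, due 15, lateness -6
#121: 9→19, due 28, lateness -9
#128: 19→32, due 20, lateness 12
Maximum = 12.
LPT (decreasing processing time): #128 #121 #114 #100 #107.
#128: 0→13, due 20, lateness -7
#121: 13→23, due 28, lateness -5
#114: 23→27, due 15, lateness 12
#100: 27→30, due 27, lateness 3
#107: 30→32, due 31, lateness 1
Maximum = 12.
EDD (increasing due date): #114 #128 #100 #121 #107.
#114: 0→4, due 15, lateness -11
#128: 4→17, due 20, lateness -3
#100: 17→20, due 27, lateness -7
#121: 20→30, due 28, lateness 2
#107: 30→32, due 31, lateness 1
Maximum = 2.
SPT 12, LPT 12, EDD 2 → minimum 2.

2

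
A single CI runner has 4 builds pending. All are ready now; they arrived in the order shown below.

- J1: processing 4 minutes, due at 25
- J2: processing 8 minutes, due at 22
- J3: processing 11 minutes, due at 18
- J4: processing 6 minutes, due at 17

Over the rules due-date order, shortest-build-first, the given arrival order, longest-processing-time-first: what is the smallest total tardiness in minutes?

EDD (increasing due date): J4 J3 J2 J1.
J4: 0→6, due 17, tardiness 0
J3: 6→17, due 18, tardiness 0
J2: 17→25, due 22, tardiness 3
J1: 25→29, due 25, tardiness 4
Sum = 0+0+3+4 = 7.
SPT (increasing processing time): J1 J4 J2 J3.
J1: 0→4, due 25, tardiness 0
J4: 4→10, due 17, tardiness 0
J2: 10→18, due 22, tardiness 0
J3: 18→29, due 18, tardiness 11
Sum = 0+0+0+11 = 11.
FIFO (arrival order): J1 J2 J3 J4.
J1: 0→4, due 25, tardiness 0
J2: 4→12, due 22, tardiness 0
J3: 12→23, due 18, tardiness 5
J4: 23→29, due 17, tardiness 12
Sum = 0+0+5+12 = 17.
LPT (decreasing processing time): J3 J2 J4 J1.
J3: 0→11, due 18, tardiness 0
J2: 11→19, due 22, tardiness 0
J4: 19→25, due 17, tardiness 8
J1: 25→29, due 25, tardiness 4
Sum = 0+0+8+4 = 12.
EDD 7, SPT 11, FIFO 17, LPT 12 → minimum 7.

7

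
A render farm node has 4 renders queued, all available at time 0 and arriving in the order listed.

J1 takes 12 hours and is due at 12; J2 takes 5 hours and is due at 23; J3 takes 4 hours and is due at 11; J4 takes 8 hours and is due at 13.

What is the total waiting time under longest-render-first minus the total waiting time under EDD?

13

LPT (decreasing processing time): J1 J4 J2 J3.
J1: waits 0, runs 0→12
J4: waits 12, runs 12→20
J2: waits 20, runs 20→25
J3: waits 25, runs 25→29
Sum = 0+12+20+25 = 57.
EDD (increasing due date): J3 J1 J4 J2.
J3: waits 0, runs 0→4
J1: waits 4, runs 4→16
J4: waits 16, runs 16→24
J2: waits 24, runs 24→29
Sum = 0+4+16+24 = 44.
Difference = 57 − 44 = 13.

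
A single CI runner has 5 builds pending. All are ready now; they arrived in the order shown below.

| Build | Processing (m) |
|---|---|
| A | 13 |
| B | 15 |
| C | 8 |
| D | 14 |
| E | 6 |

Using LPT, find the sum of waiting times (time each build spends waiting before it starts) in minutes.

136

LPT (decreasing processing time): B D A C E.
B: waits 0, runs 0→15
D: waits 15, runs 15→29
A: waits 29, runs 29→42
C: waits 42, runs 42→50
E: waits 50, runs 50→56
Sum = 0+15+29+42+50 = 136.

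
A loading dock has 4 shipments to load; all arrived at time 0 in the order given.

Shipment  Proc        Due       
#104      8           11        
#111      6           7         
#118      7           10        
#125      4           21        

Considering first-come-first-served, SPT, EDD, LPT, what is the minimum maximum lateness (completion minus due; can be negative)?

FIFO (arrival order): #104 #111 #118 #125.
#104: 0→8, due 11, lateness -3
#111: 8→14, due 7, lateness 7
#118: 14→21, due 10, lateness 11
#125: 21→25, due 21, lateness 4
Maximum = 11.
SPT (increasing processing time): #125 #111 #118 #104.
#125: 0→4, due 21, lateness -17
#111: 4→10, due 7, lateness 3
#118: 10→17, due 10, lateness 7
#104: 17→25, due 11, lateness 14
Maximum = 14.
EDD (increasing due date): #111 #118 #104 #125.
#111: 0→6, due 7, lateness -1
#118: 6→13, due 10, lateness 3
#104: 13→21, due 11, lateness 10
#125: 21→25, due 21, lateness 4
Maximum = 10.
LPT (decreasing processing time): #104 #118 #111 #125.
#104: 0→8, due 11, lateness -3
#118: 8→15, due 10, lateness 5
#111: 15→21, due 7, lateness 14
#125: 21→25, due 21, lateness 4
Maximum = 14.
FIFO 11, SPT 14, EDD 10, LPT 14 → minimum 10.

10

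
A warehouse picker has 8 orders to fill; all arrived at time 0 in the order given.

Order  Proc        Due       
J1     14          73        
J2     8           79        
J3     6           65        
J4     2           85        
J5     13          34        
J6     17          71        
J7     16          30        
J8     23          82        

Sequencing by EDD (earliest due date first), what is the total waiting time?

369

EDD (increasing due date): J7 J5 J3 J6 J1 J2 J8 J4.
J7: waits 0, runs 0→16
J5: waits 16, runs 16→29
J3: waits 29, runs 29→35
J6: waits 35, runs 35→52
J1: waits 52, runs 52→66
J2: waits 66, runs 66→74
J8: waits 74, runs 74→97
J4: waits 97, runs 97→99
Sum = 0+16+29+35+52+66+74+97 = 369.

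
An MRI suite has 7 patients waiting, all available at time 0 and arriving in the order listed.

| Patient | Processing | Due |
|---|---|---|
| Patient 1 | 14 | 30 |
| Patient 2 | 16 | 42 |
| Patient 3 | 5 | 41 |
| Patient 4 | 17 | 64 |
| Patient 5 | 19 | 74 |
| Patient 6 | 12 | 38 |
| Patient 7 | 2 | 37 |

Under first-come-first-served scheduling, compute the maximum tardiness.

48

FIFO (arrival order): Patient 1 Patient 2 Patient 3 Patient 4 Patient 5 Patient 6 Patient 7.
Patient 1: 0→14, due 30, tardiness 0
Patient 2: 14→30, due 42, tardiness 0
Patient 3: 30→35, due 41, tardiness 0
Patient 4: 35→52, due 64, tardiness 0
Patient 5: 52→71, due 74, tardiness 0
Patient 6: 71→83, due 38, tardiness 45
Patient 7: 83→85, due 37, tardiness 48
Maximum = 48.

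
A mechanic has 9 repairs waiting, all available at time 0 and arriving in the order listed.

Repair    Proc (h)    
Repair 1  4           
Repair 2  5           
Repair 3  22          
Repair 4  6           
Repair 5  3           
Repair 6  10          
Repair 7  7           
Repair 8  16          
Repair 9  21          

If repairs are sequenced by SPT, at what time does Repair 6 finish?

35

SPT (increasing processing time): Repair 5 Repair 1 Repair 2 Repair 4 Repair 7 Repair 6 Repair 8 Repair 9 Repair 3.
Repair 5: 0→3
Repair 1: 3→7
Repair 2: 7→12
Repair 4: 12→18
Repair 7: 18→25
Repair 6: 25→35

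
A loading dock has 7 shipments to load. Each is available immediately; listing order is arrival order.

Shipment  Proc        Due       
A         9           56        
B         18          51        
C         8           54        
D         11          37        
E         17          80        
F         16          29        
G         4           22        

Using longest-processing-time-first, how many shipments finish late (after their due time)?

5

LPT (decreasing processing time): B E F D A C G.
B: 0→18, due 51, tardiness 0
E: 18→35, due 80, tardiness 0
F: 35→51, due 29, tardiness 22
D: 51→62, due 37, tardiness 25
A: 62→71, due 56, tardiness 15
C: 71→79, due 54, tardiness 25
G: 79→83, due 22, tardiness 61
Late shipments: 5.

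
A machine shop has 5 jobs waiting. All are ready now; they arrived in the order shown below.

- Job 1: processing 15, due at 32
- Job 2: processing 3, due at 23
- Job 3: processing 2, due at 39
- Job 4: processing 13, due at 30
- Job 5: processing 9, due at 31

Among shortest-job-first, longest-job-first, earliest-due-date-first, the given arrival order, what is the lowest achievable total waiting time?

48

SPT (increasing processing time): Job 3 Job 2 Job 5 Job 4 Job 1.
Job 3: waits 0, runs 0→2
Job 2: waits 2, runs 2→5
Job 5: waits 5, runs 5→14
Job 4: waits 14, runs 14→27
Job 1: waits 27, runs 27→42
Sum = 0+2+5+14+27 = 48.
LPT (decreasing processing time): Job 1 Job 4 Job 5 Job 2 Job 3.
Job 1: waits 0, runs 0→15
Job 4: waits 15, runs 15→28
Job 5: waits 28, runs 28→37
Job 2: waits 37, runs 37→40
Job 3: waits 40, runs 40→42
Sum = 0+15+28+37+40 = 120.
EDD (increasing due date): Job 2 Job 4 Job 5 Job 1 Job 3.
Job 2: waits 0, runs 0→3
Job 4: waits 3, runs 3→16
Job 5: waits 16, runs 16→25
Job 1: waits 25, runs 25→40
Job 3: waits 40, runs 40→42
Sum = 0+3+16+25+40 = 84.
FIFO (arrival order): Job 1 Job 2 Job 3 Job 4 Job 5.
Job 1: waits 0, runs 0→15
Job 2: waits 15, runs 15→18
Job 3: waits 18, runs 18→20
Job 4: waits 20, runs 20→33
Job 5: waits 33, runs 33→42
Sum = 0+15+18+20+33 = 86.
SPT 48, LPT 120, EDD 84, FIFO 86 → minimum 48.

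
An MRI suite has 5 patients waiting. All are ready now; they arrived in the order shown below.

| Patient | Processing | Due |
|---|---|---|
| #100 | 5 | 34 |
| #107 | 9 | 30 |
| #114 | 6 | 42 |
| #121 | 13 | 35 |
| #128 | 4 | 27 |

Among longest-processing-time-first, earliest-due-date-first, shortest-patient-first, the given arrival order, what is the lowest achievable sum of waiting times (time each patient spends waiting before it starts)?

52

LPT (decreasing processing time): #121 #107 #114 #100 #128.
#121: waits 0, runs 0→13
#107: waits 13, runs 13→22
#114: waits 22, runs 22→28
#100: waits 28, runs 28→33
#128: waits 33, runs 33→37
Sum = 0+13+22+28+33 = 96.
EDD (increasing due date): #128 #107 #100 #121 #114.
#128: waits 0, runs 0→4
#107: waits 4, runs 4→13
#100: waits 13, runs 13→18
#121: waits 18, runs 18→31
#114: waits 31, runs 31→37
Sum = 0+4+13+18+31 = 66.
SPT (increasing processing time): #128 #100 #114 #107 #121.
#128: waits 0, runs 0→4
#100: waits 4, runs 4→9
#114: waits 9, runs 9→15
#107: waits 15, runs 15→24
#121: waits 24, runs 24→37
Sum = 0+4+9+15+24 = 52.
FIFO (arrival order): #100 #107 #114 #121 #128.
#100: waits 0, runs 0→5
#107: waits 5, runs 5→14
#114: waits 14, runs 14→20
#121: waits 20, runs 20→33
#128: waits 33, runs 33→37
Sum = 0+5+14+20+33 = 72.
LPT 96, EDD 66, SPT 52, FIFO 72 → minimum 52.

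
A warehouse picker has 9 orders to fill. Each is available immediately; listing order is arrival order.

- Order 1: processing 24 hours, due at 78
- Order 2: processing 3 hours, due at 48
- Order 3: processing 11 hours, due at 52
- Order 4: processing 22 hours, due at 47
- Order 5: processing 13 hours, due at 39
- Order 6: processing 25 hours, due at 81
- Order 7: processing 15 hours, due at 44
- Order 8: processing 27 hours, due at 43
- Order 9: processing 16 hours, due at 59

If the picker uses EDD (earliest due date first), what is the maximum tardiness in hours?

EDD (increasing due date): Order 5 Order 8 Order 7 Order 4 Order 2 Order 3 Order 9 Order 1 Order 6.
Order 5: 0→13, due 39, tardiness 0
Order 8: 13→40, due 43, tardiness 0
Order 7: 40→55, due 44, tardiness 11
Order 4: 55→77, due 47, tardiness 30
Order 2: 77→80, due 48, tardiness 32
Order 3: 80→91, due 52, tardiness 39
Order 9: 91→107, due 59, tardiness 48
Order 1: 107→131, due 78, tardiness 53
Order 6: 131→156, due 81, tardiness 75
Maximum = 75.

75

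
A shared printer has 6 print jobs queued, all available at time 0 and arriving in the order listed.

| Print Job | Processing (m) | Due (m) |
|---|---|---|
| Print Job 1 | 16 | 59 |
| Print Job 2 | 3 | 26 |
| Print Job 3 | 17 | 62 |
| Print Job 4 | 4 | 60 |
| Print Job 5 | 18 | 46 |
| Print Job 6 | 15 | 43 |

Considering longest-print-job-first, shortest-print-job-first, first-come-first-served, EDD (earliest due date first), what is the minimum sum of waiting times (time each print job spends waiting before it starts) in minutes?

LPT (decreasing processing time): Print Job 5 Print Job 3 Print Job 1 Print Job 6 Print Job 4 Print Job 2.
Print Job 5: waits 0, runs 0→18
Print Job 3: waits 18, runs 18→35
Print Job 1: waits 35, runs 35→51
Print Job 6: waits 51, runs 51→66
Print Job 4: waits 66, runs 66→70
Print Job 2: waits 70, runs 70→73
Sum = 0+18+35+51+66+70 = 240.
SPT (increasing processing time): Print Job 2 Print Job 4 Print Job 6 Print Job 1 Print Job 3 Print Job 5.
Print Job 2: waits 0, runs 0→3
Print Job 4: waits 3, runs 3→7
Print Job 6: waits 7, runs 7→22
Print Job 1: waits 22, runs 22→38
Print Job 3: waits 38, runs 38→55
Print Job 5: waits 55, runs 55→73
Sum = 0+3+7+22+38+55 = 125.
FIFO (arrival order): Print Job 1 Print Job 2 Print Job 3 Print Job 4 Print Job 5 Print Job 6.
Print Job 1: waits 0, runs 0→16
Print Job 2: waits 16, runs 16→19
Print Job 3: waits 19, runs 19→36
Print Job 4: waits 36, runs 36→40
Print Job 5: waits 40, runs 40→58
Print Job 6: waits 58, runs 58→73
Sum = 0+16+19+36+40+58 = 169.
EDD (increasing due date): Print Job 2 Print Job 6 Print Job 5 Print Job 1 Print Job 4 Print Job 3.
Print Job 2: waits 0, runs 0→3
Print Job 6: waits 3, runs 3→18
Print Job 5: waits 18, runs 18→36
Print Job 1: waits 36, runs 36→52
Print Job 4: waits 52, runs 52→56
Print Job 3: waits 56, runs 56→73
Sum = 0+3+18+36+52+56 = 165.
LPT 240, SPT 125, FIFO 169, EDD 165 → minimum 125.

125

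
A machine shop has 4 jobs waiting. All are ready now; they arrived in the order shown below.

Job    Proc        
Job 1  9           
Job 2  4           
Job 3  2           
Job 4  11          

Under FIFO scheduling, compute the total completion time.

63

FIFO (arrival order): Job 1 Job 2 Job 3 Job 4.
Job 1: 0→9
Job 2: 9→13
Job 3: 13→15
Job 4: 15→26
Sum = 9+13+15+26 = 63.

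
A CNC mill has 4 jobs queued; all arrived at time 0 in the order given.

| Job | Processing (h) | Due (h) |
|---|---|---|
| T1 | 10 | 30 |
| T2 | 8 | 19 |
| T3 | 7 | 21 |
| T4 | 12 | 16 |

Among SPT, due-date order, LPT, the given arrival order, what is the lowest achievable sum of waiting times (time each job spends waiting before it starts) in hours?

47

SPT (increasing processing time): T3 T2 T1 T4.
T3: waits 0, runs 0→7
T2: waits 7, runs 7→15
T1: waits 15, runs 15→25
T4: waits 25, runs 25→37
Sum = 0+7+15+25 = 47.
EDD (increasing due date): T4 T2 T3 T1.
T4: waits 0, runs 0→12
T2: waits 12, runs 12→20
T3: waits 20, runs 20→27
T1: waits 27, runs 27→37
Sum = 0+12+20+27 = 59.
LPT (decreasing processing time): T4 T1 T2 T3.
T4: waits 0, runs 0→12
T1: waits 12, runs 12→22
T2: waits 22, runs 22→30
T3: waits 30, runs 30→37
Sum = 0+12+22+30 = 64.
FIFO (arrival order): T1 T2 T3 T4.
T1: waits 0, runs 0→10
T2: waits 10, runs 10→18
T3: waits 18, runs 18→25
T4: waits 25, runs 25→37
Sum = 0+10+18+25 = 53.
SPT 47, EDD 59, LPT 64, FIFO 53 → minimum 47.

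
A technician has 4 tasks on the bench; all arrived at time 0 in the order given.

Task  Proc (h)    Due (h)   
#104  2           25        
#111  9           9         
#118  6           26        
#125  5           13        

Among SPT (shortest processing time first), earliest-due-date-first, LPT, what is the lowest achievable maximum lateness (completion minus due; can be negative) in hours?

SPT (increasing processing time): #104 #125 #118 #111.
#104: 0→2, due 25, lateness -23
#125: 2→7, due 13, lateness -6
#118: 7→13, due 26, lateness -13
#111: 13→22, due 9, lateness 13
Maximum = 13.
EDD (increasing due date): #111 #125 #104 #118.
#111: 0→9, due 9, lateness 0
#125: 9→14, due 13, lateness 1
#104: 14→16, due 25, lateness -9
#118: 16→22, due 26, lateness -4
Maximum = 1.
LPT (decreasing processing time): #111 #118 #125 #104.
#111: 0→9, due 9, lateness 0
#118: 9→15, due 26, lateness -11
#125: 15→20, due 13, lateness 7
#104: 20→22, due 25, lateness -3
Maximum = 7.
SPT 13, EDD 1, LPT 7 → minimum 1.

1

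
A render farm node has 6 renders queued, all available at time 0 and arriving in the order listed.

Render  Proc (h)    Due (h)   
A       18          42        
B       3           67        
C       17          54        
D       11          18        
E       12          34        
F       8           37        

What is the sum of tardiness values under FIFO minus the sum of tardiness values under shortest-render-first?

FIFO (arrival order): A B C D E F.
A: 0→18, due 42, tardiness 0
B: 18→21, due 67, tardiness 0
C: 21→38, due 54, tardiness 0
D: 38→49, due 18, tardiness 31
E: 49→61, due 34, tardiness 27
F: 61→69, due 37, tardiness 32
Sum = 0+0+0+31+27+32 = 90.
SPT (increasing processing time): B F D E C A.
B: 0→3, due 67, tardiness 0
F: 3→11, due 37, tardiness 0
D: 11→22, due 18, tardiness 4
E: 22→34, due 34, tardiness 0
C: 34→51, due 54, tardiness 0
A: 51→69, due 42, tardiness 27
Sum = 0+0+4+0+0+27 = 31.
Difference = 90 − 31 = 59.

59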